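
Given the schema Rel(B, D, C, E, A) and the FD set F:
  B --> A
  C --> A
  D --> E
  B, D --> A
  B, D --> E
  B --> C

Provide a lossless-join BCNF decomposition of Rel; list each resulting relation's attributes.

{A, C}; {B, C}; {B, D}; {D, E}

Candidate key of the original relation: {B, D}.
In {A, B, C, D, E}, {B} is not a superkey ({B}⁺ restricted to this set is {A, B, C}), so split on B --> A, C into {A, B, C} and {B, D, E}.
In {A, B, C}, {C} is not a superkey ({C}⁺ restricted to this set is {A, C}), so split on C --> A into {A, C} and {B, C}.
{A, C}: every determinant is a superkey — BCNF.
{B, C}: every determinant is a superkey — BCNF.
In {B, D, E}, {D} is not a superkey ({D}⁺ restricted to this set is {D, E}), so split on D --> E into {D, E} and {B, D}.
{D, E}: every determinant is a superkey — BCNF.
{B, D}: every determinant is a superkey — BCNF.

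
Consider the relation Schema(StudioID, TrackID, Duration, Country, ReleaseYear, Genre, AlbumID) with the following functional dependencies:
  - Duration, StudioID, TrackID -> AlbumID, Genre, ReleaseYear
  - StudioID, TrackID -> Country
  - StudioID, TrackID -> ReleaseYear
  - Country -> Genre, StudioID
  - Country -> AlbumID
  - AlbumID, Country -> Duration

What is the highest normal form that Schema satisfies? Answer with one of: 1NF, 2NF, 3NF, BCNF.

1NF

Candidate keys: {Country, TrackID}, {StudioID, TrackID}. Prime attributes: {Country, StudioID, TrackID}.
For Country -> Genre, StudioID we have {Country}⁺ = {AlbumID, Country, Duration, Genre, StudioID}; {Country} is not a superkey, so BCNF fails.
Country -> Genre, StudioID has non-prime {Genre} on the right and a non-superkey on the left, so 3NF fails.
Since {Country} ⊂ {Country, TrackID} and {Country}⁺ ⊇ {AlbumID, Duration, Genre} with {AlbumID, Duration, Genre} non-prime, there is a partial dependency; 2NF fails.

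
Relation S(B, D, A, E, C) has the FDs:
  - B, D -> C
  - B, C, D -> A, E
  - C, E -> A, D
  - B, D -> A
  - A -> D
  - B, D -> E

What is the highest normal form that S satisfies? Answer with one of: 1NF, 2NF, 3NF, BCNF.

Candidate keys: {A, B}, {B, C, E}, {B, D}. Prime attributes: {A, B, C, D, E}.
For C, E -> A, D we have {C, E}⁺ = {A, C, D, E}; {C, E} is not a superkey, so BCNF fails.
Its right-hand attributes {A, D} are all prime, as are those of every other non-superkey FD — the relation is in 3NF.

3NF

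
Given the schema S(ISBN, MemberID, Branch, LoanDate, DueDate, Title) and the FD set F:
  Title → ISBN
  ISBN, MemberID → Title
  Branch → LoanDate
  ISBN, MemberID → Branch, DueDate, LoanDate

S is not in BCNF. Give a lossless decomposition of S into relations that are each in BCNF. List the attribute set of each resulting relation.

Candidate keys of the original relation: {ISBN, MemberID}, {MemberID, Title}.
{Branch, DueDate, ISBN, LoanDate, MemberID, Title}: {Title} determines {ISBN, Title} here but is not a superkey — split on Title → ISBN, giving {ISBN, Title} and {Branch, DueDate, LoanDate, MemberID, Title}.
{ISBN, Title} has no BCNF violation.
{Branch, DueDate, LoanDate, MemberID, Title}: {Branch} determines {Branch, LoanDate} here but is not a superkey — split on Branch → LoanDate, giving {Branch, LoanDate} and {Branch, DueDate, MemberID, Title}.
{Branch, LoanDate} has no BCNF violation.
{Branch, DueDate, MemberID, Title} has no BCNF violation.

{Branch, DueDate, MemberID, Title}; {Branch, LoanDate}; {ISBN, Title}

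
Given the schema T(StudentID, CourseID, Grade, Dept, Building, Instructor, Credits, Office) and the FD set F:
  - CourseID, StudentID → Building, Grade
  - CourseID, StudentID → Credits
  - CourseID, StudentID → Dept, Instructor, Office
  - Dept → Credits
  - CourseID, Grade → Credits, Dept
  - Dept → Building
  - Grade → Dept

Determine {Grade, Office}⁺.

Start with {Grade, Office}.
Grade → Dept applies; add {Dept} → now {Dept, Grade, Office}.
Dept → Credits applies; add {Credits} → now {Credits, Dept, Grade, Office}.
Dept → Building applies; add {Building} → now {Building, Credits, Dept, Grade, Office}.
No further FD applies.

{Building, Credits, Dept, Grade, Office}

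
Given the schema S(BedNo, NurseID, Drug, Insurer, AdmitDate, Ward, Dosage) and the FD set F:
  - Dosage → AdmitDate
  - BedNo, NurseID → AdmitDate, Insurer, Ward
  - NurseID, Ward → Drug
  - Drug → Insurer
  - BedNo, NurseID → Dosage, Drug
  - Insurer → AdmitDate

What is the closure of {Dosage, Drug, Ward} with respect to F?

Start with {Dosage, Drug, Ward}.
Dosage → AdmitDate applies; add {AdmitDate} → now {AdmitDate, Dosage, Drug, Ward}.
Drug → Insurer applies; add {Insurer} → now {AdmitDate, Dosage, Drug, Insurer, Ward}.
No further FD applies.

{AdmitDate, Dosage, Drug, Insurer, Ward}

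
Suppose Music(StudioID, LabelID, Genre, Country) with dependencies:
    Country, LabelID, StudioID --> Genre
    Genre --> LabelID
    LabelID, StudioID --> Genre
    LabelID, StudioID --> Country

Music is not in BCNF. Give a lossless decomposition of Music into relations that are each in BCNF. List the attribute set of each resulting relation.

{Country, Genre, StudioID}; {Genre, LabelID}

Candidate keys of the original relation: {Genre, StudioID}, {LabelID, StudioID}.
{Country, Genre, LabelID, StudioID}: {Genre} determines {Genre, LabelID} here but is not a superkey — split on Genre --> LabelID, giving {Genre, LabelID} and {Country, Genre, StudioID}.
{Genre, LabelID} has no BCNF violation.
{Country, Genre, StudioID} has no BCNF violation.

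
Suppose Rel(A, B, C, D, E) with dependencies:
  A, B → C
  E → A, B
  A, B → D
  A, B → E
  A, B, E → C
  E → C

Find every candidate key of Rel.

{E} is a candidate key since {E}⁺ = {A, B, C, D, E} covers every attribute.
{A, B} is a candidate key since {A, B}⁺ = {A, B, C, D, E} covers every attribute.
These are minimal and exhaustive — every other superkey contains one of them.

{A, B}, {E}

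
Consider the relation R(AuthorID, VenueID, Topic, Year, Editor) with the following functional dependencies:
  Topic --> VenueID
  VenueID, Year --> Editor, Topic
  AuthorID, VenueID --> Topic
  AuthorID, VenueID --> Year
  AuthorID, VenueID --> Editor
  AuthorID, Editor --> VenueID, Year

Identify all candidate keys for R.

{AuthorID} never appears on the right of any FD, so every key must include it.
{AuthorID, Editor}⁺ = {AuthorID, Editor, Topic, VenueID, Year} — all of the relation — so {AuthorID, Editor} is a candidate key.
{AuthorID, Topic}⁺ = {AuthorID, Editor, Topic, VenueID, Year} — all of the relation — so {AuthorID, Topic} is a candidate key.
{AuthorID, VenueID}⁺ = {AuthorID, Editor, Topic, VenueID, Year} — all of the relation — so {AuthorID, VenueID} is a candidate key.
No proper subset of any of these is a key, and no other minimal superkey exists.

{AuthorID, Editor}, {AuthorID, Topic}, {AuthorID, VenueID}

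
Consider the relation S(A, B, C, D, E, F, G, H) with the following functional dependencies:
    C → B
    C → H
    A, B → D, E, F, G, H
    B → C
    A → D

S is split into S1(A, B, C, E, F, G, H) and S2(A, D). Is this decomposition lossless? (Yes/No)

Yes

S1 ∩ S2 = {A}; its closure under F is {A, D}.
This includes all of S2, so the common attributes are a superkey of S2 — the join is lossless.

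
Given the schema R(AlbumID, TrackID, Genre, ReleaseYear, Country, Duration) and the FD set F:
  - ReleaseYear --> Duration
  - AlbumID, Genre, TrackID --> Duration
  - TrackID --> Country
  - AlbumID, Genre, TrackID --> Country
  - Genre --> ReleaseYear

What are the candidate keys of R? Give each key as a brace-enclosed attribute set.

{AlbumID, Genre, TrackID}

Attributes never on any right-hand side: {AlbumID, Genre, TrackID} — every candidate key must contain all of them.
{AlbumID, Genre, TrackID}⁺ = {AlbumID, Country, Duration, Genre, ReleaseYear, TrackID}, which is every attribute, so {AlbumID, Genre, TrackID} is a candidate key.
No other minimal set has full closure, so this is the only candidate key.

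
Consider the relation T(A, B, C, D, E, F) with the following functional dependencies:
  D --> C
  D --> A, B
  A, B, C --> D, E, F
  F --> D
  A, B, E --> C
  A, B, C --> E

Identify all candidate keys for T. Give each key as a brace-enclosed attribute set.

{A, B, C}, {A, B, E}, {D}, {F}

{D}⁺ = {A, B, C, D, E, F} — all of the relation — so {D} is a candidate key.
{F}⁺ = {A, B, C, D, E, F} — all of the relation — so {F} is a candidate key.
{A, B, C}⁺ = {A, B, C, D, E, F} — all of the relation — so {A, B, C} is a candidate key.
{A, B, E}⁺ = {A, B, C, D, E, F} — all of the relation — so {A, B, E} is a candidate key.
These are minimal and exhaustive — every other superkey contains one of them.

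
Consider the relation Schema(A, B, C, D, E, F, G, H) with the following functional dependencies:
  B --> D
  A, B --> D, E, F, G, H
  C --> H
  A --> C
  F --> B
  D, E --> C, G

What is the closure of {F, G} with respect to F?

Start with {F, G}.
F --> B applies; add {B} → now {B, F, G}.
B --> D applies; add {D} → now {B, D, F, G}.
No further FD applies.

{B, D, F, G}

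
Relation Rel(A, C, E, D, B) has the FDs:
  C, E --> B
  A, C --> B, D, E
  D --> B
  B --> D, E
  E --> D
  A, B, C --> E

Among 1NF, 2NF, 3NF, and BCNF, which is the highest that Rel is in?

2NF

Candidate key: {A, C}. Prime attributes: {A, C}.
C, E --> B breaks BCNF: {C, E}⁺ = {B, C, D, E}, so {C, E} is not a superkey.
C, E --> B has non-prime {B} on the right and a non-superkey on the left, so 3NF fails.
No proper subset of a key has a non-prime attribute in its closure, so there is no partial dependency; 2NF holds.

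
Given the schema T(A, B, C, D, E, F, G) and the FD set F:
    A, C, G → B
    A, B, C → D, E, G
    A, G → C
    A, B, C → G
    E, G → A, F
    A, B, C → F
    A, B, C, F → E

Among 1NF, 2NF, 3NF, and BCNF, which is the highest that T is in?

Candidate keys: {A, B, C}, {A, G}, {E, G}. Prime attributes: {A, B, C, E, G}.
The left-hand side of every FD is a superkey, so BCNF is satisfied.

BCNF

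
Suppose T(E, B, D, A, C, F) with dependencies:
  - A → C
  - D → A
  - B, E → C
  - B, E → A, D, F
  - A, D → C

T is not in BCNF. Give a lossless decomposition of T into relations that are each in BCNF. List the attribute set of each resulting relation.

Candidate key of the original relation: {B, E}.
In {A, B, C, D, E, F}, {A} is not a superkey ({A}⁺ restricted to this set is {A, C}), so split on A → C into {A, C} and {A, B, D, E, F}.
{A, C} is in BCNF.
In {A, B, D, E, F}, {D} is not a superkey ({D}⁺ restricted to this set is {A, D}), so split on D → A into {A, D} and {B, D, E, F}.
{A, D} is in BCNF.
{B, D, E, F} is in BCNF.

{A, C}; {A, D}; {B, D, E, F}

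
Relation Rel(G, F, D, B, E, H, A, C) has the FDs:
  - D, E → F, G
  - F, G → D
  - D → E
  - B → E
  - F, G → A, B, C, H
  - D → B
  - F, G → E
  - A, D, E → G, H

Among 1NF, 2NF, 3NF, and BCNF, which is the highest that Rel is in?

Candidate keys: {D}, {F, G}. Prime attributes: {D, F, G}.
For B → E we have {B}⁺ = {B, E}; {B} is not a superkey, so BCNF fails.
B → E determines the non-prime attribute {E} from a non-superkey — 3NF is violated.
No non-prime attribute depends on a proper subset of any candidate key, so 2NF holds.

2NF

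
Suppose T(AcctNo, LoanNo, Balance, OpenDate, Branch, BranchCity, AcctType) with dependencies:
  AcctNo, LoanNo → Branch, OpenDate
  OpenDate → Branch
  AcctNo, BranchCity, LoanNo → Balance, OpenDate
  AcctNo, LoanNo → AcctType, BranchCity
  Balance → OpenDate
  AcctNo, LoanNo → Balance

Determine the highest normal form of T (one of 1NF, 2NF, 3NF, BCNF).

2NF

Candidate key: {AcctNo, LoanNo}. Prime attributes: {AcctNo, LoanNo}.
For OpenDate → Branch we have {OpenDate}⁺ = {Branch, OpenDate}; {OpenDate} is not a superkey, so BCNF fails.
OpenDate → Branch has non-prime {Branch} on the right and a non-superkey on the left, so 3NF fails.
Checking every proper subset of each key, none determines a non-prime attribute — 2NF is satisfied.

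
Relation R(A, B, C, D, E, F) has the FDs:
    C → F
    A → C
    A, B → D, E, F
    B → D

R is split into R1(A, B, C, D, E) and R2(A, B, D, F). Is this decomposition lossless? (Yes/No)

The shared attributes are {A, B, D} and {A, B, D}⁺ = {A, B, C, D, E, F}.
R1 is contained in that closure, so R1 ∩ R2 → R1 holds and the join is lossless.

Yes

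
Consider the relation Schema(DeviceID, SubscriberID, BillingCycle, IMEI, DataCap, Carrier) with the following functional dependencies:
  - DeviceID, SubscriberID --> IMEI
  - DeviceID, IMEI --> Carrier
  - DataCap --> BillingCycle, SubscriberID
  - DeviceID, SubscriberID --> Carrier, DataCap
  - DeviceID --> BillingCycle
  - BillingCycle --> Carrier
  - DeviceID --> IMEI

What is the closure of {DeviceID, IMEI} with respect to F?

{BillingCycle, Carrier, DeviceID, IMEI}

Start with {DeviceID, IMEI}.
DeviceID, IMEI --> Carrier applies; add {Carrier} → now {Carrier, DeviceID, IMEI}.
DeviceID --> BillingCycle applies; add {BillingCycle} → now {BillingCycle, Carrier, DeviceID, IMEI}.
No further FD applies.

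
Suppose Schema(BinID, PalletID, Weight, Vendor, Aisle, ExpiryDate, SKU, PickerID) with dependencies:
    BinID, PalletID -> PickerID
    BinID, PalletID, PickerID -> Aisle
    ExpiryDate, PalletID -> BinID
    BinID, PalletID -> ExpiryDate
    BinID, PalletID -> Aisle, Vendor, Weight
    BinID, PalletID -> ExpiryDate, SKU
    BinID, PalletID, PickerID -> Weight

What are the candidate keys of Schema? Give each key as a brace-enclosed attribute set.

{BinID, PalletID}, {ExpiryDate, PalletID}

No FD produces {PalletID}, so it must be in every candidate key.
{BinID, PalletID}⁺ = {Aisle, BinID, ExpiryDate, PalletID, PickerID, SKU, Vendor, Weight}, which is every attribute, so {BinID, PalletID} is a candidate key.
{ExpiryDate, PalletID}⁺ = {Aisle, BinID, ExpiryDate, PalletID, PickerID, SKU, Vendor, Weight}, which is every attribute, so {ExpiryDate, PalletID} is a candidate key.
These are minimal and exhaustive — every other superkey contains one of them.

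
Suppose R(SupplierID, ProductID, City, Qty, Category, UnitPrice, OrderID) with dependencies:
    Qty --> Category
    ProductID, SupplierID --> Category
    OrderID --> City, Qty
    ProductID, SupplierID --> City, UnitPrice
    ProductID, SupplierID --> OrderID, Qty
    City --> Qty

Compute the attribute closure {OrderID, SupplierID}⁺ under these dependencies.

Start with {OrderID, SupplierID}.
OrderID --> City, Qty applies; add {City, Qty} → now {City, OrderID, Qty, SupplierID}.
Qty --> Category applies; add {Category} → now {Category, City, OrderID, Qty, SupplierID}.
No further FD applies.

{Category, City, OrderID, Qty, SupplierID}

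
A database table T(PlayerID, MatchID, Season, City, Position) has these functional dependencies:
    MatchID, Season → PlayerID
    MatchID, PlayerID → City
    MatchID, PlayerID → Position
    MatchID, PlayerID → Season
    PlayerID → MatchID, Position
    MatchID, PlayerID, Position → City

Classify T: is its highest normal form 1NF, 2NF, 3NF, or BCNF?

BCNF

Candidate keys: {MatchID, Season}, {PlayerID}. Prime attributes: {MatchID, PlayerID, Season}.
Each dependency's left side is a superkey — BCNF holds.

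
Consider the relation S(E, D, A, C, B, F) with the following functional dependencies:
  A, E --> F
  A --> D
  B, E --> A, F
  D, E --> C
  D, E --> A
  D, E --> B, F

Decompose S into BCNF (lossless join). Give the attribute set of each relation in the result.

Candidate keys of the original relation: {A, E}, {B, E}, {D, E}.
{A, B, C, D, E, F}: {A} determines {A, D} here but is not a superkey — split on A --> D, giving {A, D} and {A, B, C, E, F}.
{A, D} is in BCNF.
{A, B, C, E, F} is in BCNF.

{A, B, C, E, F}; {A, D}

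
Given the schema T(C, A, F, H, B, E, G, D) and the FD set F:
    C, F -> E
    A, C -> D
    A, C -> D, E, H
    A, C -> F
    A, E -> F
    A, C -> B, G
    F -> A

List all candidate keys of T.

No FD produces {C}, so it must be in every candidate key.
{A, C} is a candidate key since {A, C}⁺ = {A, B, C, D, E, F, G, H} covers every attribute.
{C, F} is a candidate key since {C, F}⁺ = {A, B, C, D, E, F, G, H} covers every attribute.
Any other superkey properly contains one of these, so there are no further candidate keys.

{A, C}, {C, F}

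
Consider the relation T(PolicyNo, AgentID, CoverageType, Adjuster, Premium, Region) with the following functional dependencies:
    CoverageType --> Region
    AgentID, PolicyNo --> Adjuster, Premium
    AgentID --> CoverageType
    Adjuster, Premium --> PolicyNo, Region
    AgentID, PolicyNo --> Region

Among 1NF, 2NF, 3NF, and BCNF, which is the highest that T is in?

Candidate keys: {Adjuster, AgentID, Premium}, {AgentID, PolicyNo}. Prime attributes: {Adjuster, AgentID, PolicyNo, Premium}.
CoverageType --> Region: {CoverageType}⁺ = {CoverageType, Region}, which is not all of the attributes, so the left side is not a superkey — BCNF is violated.
CoverageType --> Region has non-prime {Region} on the right and a non-superkey on the left, so 3NF fails.
The proper key subset {AgentID} of {AgentID, PolicyNo} determines non-prime {CoverageType, Region}, so the relation is not even in 2NF.

1NF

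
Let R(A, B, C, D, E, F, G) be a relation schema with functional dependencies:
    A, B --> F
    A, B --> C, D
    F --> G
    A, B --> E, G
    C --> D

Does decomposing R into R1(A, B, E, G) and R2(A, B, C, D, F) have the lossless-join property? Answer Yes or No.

Yes

Common attributes: {A, B}; their closure is {A, B, C, D, E, F, G}.
Since R1 ⊆ {A, B, C, D, E, F, G}, the intersection is a superkey of R1; the decomposition is lossless.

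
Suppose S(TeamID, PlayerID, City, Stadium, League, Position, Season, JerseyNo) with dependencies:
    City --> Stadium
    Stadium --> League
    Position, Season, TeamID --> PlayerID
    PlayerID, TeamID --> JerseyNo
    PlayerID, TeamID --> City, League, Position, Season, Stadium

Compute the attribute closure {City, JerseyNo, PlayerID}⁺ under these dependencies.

Start with {City, JerseyNo, PlayerID}.
City --> Stadium applies; add {Stadium} → now {City, JerseyNo, PlayerID, Stadium}.
Stadium --> League applies; add {League} → now {City, JerseyNo, League, PlayerID, Stadium}.
No further FD applies.

{City, JerseyNo, League, PlayerID, Stadium}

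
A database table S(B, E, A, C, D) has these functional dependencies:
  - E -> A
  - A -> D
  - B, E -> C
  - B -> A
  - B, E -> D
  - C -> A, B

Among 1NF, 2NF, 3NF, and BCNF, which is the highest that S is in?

Candidate keys: {B, E}, {C, E}. Prime attributes: {B, C, E}.
For E -> A we have {E}⁺ = {A, D, E}; {E} is not a superkey, so BCNF fails.
E -> A has non-prime {A} on the right and a non-superkey on the left, so 3NF fails.
Since {B} ⊂ {B, E} and {B}⁺ ⊇ {A, D} with {A, D} non-prime, there is a partial dependency; 2NF fails.

1NF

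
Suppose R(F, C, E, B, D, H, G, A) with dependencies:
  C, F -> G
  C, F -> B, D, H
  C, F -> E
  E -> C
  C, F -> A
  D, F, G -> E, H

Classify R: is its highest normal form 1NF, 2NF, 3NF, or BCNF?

3NF

Candidate keys: {C, F}, {D, F, G}, {E, F}. Prime attributes: {C, D, E, F, G}.
For E -> C we have {E}⁺ = {C, E}; {E} is not a superkey, so BCNF fails.
Its right-hand attributes {C} are all prime, as are those of every other non-superkey FD — the relation is in 3NF.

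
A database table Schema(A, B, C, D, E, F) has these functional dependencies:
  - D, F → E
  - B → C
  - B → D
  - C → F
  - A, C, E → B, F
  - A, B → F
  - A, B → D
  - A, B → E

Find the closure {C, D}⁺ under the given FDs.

Start with {C, D}.
C → F applies; add {F} → now {C, D, F}.
D, F → E applies; add {E} → now {C, D, E, F}.
No further FD applies.

{C, D, E, F}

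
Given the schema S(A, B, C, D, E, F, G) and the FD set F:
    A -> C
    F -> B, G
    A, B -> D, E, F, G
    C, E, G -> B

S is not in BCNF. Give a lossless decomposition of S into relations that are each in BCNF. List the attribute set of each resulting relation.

{A, C}; {A, D, E, F}; {B, F, G}

Candidate keys of the original relation: {A, B}, {A, E, G}, {A, F}.
{A, B, C, D, E, F, G}: {A} determines {A, C} here but is not a superkey — split on A -> C, giving {A, C} and {A, B, D, E, F, G}.
{A, C} is in BCNF.
{A, B, D, E, F, G}: {F} determines {B, F, G} here but is not a superkey — split on F -> B, G, giving {B, F, G} and {A, D, E, F}.
{B, F, G} is in BCNF.
{A, D, E, F} is in BCNF.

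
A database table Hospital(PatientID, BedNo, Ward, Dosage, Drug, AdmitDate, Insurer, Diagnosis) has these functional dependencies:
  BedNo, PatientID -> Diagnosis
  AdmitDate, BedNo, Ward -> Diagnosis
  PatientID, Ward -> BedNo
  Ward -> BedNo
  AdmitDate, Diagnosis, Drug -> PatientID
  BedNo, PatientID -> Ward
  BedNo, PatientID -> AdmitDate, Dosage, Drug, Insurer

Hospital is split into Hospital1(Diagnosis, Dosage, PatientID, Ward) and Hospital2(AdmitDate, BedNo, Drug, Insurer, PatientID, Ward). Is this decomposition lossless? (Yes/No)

Yes

Hospital1 ∩ Hospital2 = {PatientID, Ward}; its closure under F is {AdmitDate, BedNo, Diagnosis, Dosage, Drug, Insurer, PatientID, Ward}.
This includes all of Hospital1, so the common attributes are a superkey of Hospital1 — the join is lossless.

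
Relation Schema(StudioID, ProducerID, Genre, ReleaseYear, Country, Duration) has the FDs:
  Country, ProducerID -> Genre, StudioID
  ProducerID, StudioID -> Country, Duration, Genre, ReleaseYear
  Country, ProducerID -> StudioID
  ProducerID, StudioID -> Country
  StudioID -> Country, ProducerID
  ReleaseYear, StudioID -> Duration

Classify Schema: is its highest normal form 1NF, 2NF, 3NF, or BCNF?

Candidate keys: {Country, ProducerID}, {StudioID}. Prime attributes: {Country, ProducerID, StudioID}.
Every FD has a superkey on the left, so the relation is in BCNF.

BCNF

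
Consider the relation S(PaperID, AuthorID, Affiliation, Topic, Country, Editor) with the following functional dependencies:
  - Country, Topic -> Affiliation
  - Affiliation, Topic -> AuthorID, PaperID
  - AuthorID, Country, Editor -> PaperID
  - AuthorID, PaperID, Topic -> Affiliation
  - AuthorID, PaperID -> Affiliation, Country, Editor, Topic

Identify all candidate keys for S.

{Affiliation, Topic}, {AuthorID, Country, Editor}, {AuthorID, PaperID}, {Country, Topic}

{Affiliation, Topic}⁺ = {Affiliation, AuthorID, Country, Editor, PaperID, Topic}, which is every attribute, so {Affiliation, Topic} is a candidate key.
{AuthorID, PaperID}⁺ = {Affiliation, AuthorID, Country, Editor, PaperID, Topic}, which is every attribute, so {AuthorID, PaperID} is a candidate key.
{Country, Topic}⁺ = {Affiliation, AuthorID, Country, Editor, PaperID, Topic}, which is every attribute, so {Country, Topic} is a candidate key.
{AuthorID, Country, Editor}⁺ = {Affiliation, AuthorID, Country, Editor, PaperID, Topic}, which is every attribute, so {AuthorID, Country, Editor} is a candidate key.
No proper subset of any of these is a key, and no other minimal superkey exists.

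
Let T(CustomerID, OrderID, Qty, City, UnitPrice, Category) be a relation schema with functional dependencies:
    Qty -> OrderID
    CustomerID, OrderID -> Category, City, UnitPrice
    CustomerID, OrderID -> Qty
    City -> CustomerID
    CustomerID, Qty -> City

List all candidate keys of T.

{City, OrderID}, {City, Qty}, {CustomerID, OrderID}, {CustomerID, Qty}

Closure of {City, OrderID} is {Category, City, CustomerID, OrderID, Qty, UnitPrice}, the whole schema; {City, OrderID} is a candidate key.
Closure of {City, Qty} is {Category, City, CustomerID, OrderID, Qty, UnitPrice}, the whole schema; {City, Qty} is a candidate key.
Closure of {CustomerID, OrderID} is {Category, City, CustomerID, OrderID, Qty, UnitPrice}, the whole schema; {CustomerID, OrderID} is a candidate key.
Closure of {CustomerID, Qty} is {Category, City, CustomerID, OrderID, Qty, UnitPrice}, the whole schema; {CustomerID, Qty} is a candidate key.
Any other superkey properly contains one of these, so there are no further candidate keys.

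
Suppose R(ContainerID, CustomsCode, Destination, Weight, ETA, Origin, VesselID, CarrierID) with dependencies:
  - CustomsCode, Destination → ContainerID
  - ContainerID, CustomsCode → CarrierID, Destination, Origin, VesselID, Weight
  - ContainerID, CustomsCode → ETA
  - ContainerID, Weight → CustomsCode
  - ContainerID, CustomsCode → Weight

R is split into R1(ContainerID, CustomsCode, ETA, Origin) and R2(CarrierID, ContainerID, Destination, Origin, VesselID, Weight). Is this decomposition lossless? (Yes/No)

No

R1 ∩ R2 = {ContainerID, Origin}; its closure under F is {ContainerID, Origin}.
The closure covers neither R1 nor R2 entirely; the join is not lossless.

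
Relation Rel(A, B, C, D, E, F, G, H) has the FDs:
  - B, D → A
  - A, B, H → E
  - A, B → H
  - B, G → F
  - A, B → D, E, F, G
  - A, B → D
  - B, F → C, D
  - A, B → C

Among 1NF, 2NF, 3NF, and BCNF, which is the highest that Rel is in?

Candidate keys: {A, B}, {B, D}, {B, F}, {B, G}. Prime attributes: {A, B, D, F, G}.
The left-hand side of every FD is a superkey, so BCNF is satisfied.

BCNF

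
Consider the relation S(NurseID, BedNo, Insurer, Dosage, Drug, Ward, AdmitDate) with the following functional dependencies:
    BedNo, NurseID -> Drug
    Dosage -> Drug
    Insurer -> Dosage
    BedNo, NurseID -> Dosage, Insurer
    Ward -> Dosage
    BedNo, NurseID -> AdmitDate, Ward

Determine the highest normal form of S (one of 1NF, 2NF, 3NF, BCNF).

Candidate key: {BedNo, NurseID}. Prime attributes: {BedNo, NurseID}.
Dosage -> Drug breaks BCNF: {Dosage}⁺ = {Dosage, Drug}, so {Dosage} is not a superkey.
Dosage -> Drug has non-prime {Drug} on the right and a non-superkey on the left, so 3NF fails.
No proper subset of a key has a non-prime attribute in its closure, so there is no partial dependency; 2NF holds.

2NF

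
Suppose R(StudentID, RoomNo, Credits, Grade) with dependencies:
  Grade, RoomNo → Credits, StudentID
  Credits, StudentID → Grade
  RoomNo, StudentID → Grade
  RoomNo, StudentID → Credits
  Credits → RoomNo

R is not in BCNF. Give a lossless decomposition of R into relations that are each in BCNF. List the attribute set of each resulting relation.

Candidate keys of the original relation: {Credits, Grade}, {Credits, StudentID}, {Grade, RoomNo}, {RoomNo, StudentID}.
Within {Credits, Grade, RoomNo, StudentID}: {Credits}⁺ ∩ {Credits, Grade, RoomNo, StudentID} = {Credits, RoomNo}, not the whole set, so Credits → RoomNo violates BCNF; decompose into {Credits, RoomNo} and {Credits, Grade, StudentID}.
{Credits, RoomNo}: every determinant is a superkey — BCNF.
{Credits, Grade, StudentID}: every determinant is a superkey — BCNF.

{Credits, Grade, StudentID}; {Credits, RoomNo}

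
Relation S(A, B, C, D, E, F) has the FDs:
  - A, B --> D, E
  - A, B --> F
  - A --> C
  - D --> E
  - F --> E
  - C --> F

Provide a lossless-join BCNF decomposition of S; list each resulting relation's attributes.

{A, B, D}; {A, C}; {C, F}; {E, F}

Candidate key of the original relation: {A, B}.
{A, B, C, D, E, F}: {A} determines {A, C, E, F} here but is not a superkey — split on A --> C, E, F, giving {A, C, E, F} and {A, B, D}.
{A, C, E, F}: {F} determines {E, F} here but is not a superkey — split on F --> E, giving {E, F} and {A, C, F}.
{E, F} has no BCNF violation.
{A, C, F}: {C} determines {C, F} here but is not a superkey — split on C --> F, giving {C, F} and {A, C}.
{C, F} has no BCNF violation.
{A, C} has no BCNF violation.
{A, B, D} has no BCNF violation.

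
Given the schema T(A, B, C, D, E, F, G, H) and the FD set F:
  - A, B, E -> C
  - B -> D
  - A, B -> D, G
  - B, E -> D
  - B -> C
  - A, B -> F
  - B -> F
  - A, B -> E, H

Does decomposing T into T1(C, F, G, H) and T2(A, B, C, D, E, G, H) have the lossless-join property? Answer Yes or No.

Common attributes: {C, G, H}; their closure is {C, G, H}.
The closure covers neither T1 nor T2 entirely; the join is not lossless.

No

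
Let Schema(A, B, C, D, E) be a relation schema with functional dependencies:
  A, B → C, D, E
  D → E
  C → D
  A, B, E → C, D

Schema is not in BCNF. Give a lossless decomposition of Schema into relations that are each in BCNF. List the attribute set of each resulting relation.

Candidate key of the original relation: {A, B}.
Within {A, B, C, D, E}: {D}⁺ ∩ {A, B, C, D, E} = {D, E}, not the whole set, so D → E violates BCNF; decompose into {D, E} and {A, B, C, D}.
{D, E} has no BCNF violation.
Within {A, B, C, D}: {C}⁺ ∩ {A, B, C, D} = {C, D}, not the whole set, so C → D violates BCNF; decompose into {C, D} and {A, B, C}.
{C, D} has no BCNF violation.
{A, B, C} has no BCNF violation.

{A, B, C}; {C, D}; {D, E}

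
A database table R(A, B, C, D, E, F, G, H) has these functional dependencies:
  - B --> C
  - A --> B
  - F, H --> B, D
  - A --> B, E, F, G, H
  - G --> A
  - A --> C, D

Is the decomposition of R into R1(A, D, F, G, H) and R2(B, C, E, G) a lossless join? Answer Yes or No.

Common attributes: {G}; their closure is {A, B, C, D, E, F, G, H}.
R1 is contained in that closure, so R1 ∩ R2 --> R1 holds and the join is lossless.

Yes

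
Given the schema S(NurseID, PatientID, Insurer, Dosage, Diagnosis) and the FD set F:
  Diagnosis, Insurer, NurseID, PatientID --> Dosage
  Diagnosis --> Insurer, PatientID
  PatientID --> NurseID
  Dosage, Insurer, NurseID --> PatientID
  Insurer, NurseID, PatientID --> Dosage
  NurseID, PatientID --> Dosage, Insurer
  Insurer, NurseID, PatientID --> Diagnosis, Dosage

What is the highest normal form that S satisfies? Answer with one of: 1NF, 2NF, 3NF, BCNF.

Candidate keys: {Diagnosis}, {Dosage, Insurer, NurseID}, {PatientID}. Prime attributes: {Diagnosis, Dosage, Insurer, NurseID, PatientID}.
The left-hand side of every FD is a superkey, so BCNF is satisfied.

BCNF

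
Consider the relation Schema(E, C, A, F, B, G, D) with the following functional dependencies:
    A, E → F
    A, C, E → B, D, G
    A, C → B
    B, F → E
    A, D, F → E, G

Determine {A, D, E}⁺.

Start with {A, D, E}.
A, E → F applies; add {F} → now {A, D, E, F}.
A, D, F → E, G applies; add {G} → now {A, D, E, F, G}.
No further FD applies.

{A, D, E, F, G}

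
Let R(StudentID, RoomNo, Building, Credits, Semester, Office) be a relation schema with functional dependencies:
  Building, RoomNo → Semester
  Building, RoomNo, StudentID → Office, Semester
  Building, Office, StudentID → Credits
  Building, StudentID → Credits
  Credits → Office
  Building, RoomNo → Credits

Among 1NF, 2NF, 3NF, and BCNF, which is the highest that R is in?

1NF

Candidate key: {Building, RoomNo, StudentID}. Prime attributes: {Building, RoomNo, StudentID}.
Building, RoomNo → Semester: {Building, RoomNo}⁺ = {Building, Credits, Office, RoomNo, Semester}, which is not all of the attributes, so the left side is not a superkey — BCNF is violated.
Because {Semester} is non-prime and the left side of Building, RoomNo → Semester is not a superkey, the relation is not in 3NF.
Since {Building, RoomNo} ⊂ {Building, RoomNo, StudentID} and {Building, RoomNo}⁺ ⊇ {Credits, Office, Semester} with {Credits, Office, Semester} non-prime, there is a partial dependency; 2NF fails.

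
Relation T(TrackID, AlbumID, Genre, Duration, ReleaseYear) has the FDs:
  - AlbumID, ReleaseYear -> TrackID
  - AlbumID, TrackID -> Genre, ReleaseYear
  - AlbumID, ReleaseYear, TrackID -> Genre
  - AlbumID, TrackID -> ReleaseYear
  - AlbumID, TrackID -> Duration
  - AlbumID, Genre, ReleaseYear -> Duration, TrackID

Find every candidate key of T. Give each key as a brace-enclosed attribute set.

{AlbumID, ReleaseYear}, {AlbumID, TrackID}

No FD produces {AlbumID}, so it must be in every candidate key.
{AlbumID, ReleaseYear} is a candidate key since {AlbumID, ReleaseYear}⁺ = {AlbumID, Duration, Genre, ReleaseYear, TrackID} covers every attribute.
{AlbumID, TrackID} is a candidate key since {AlbumID, TrackID}⁺ = {AlbumID, Duration, Genre, ReleaseYear, TrackID} covers every attribute.
Any other superkey properly contains one of these, so there are no further candidate keys.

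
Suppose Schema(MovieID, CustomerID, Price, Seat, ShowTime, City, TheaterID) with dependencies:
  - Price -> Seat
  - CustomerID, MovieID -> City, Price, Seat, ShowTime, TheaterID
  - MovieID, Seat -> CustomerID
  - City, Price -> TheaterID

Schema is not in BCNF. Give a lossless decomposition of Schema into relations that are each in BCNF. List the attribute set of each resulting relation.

Candidate keys of the original relation: {CustomerID, MovieID}, {MovieID, Price}, {MovieID, Seat}.
In {City, CustomerID, MovieID, Price, Seat, ShowTime, TheaterID}, {Price} is not a superkey ({Price}⁺ restricted to this set is {Price, Seat}), so split on Price -> Seat into {Price, Seat} and {City, CustomerID, MovieID, Price, ShowTime, TheaterID}.
{Price, Seat}: every determinant is a superkey — BCNF.
In {City, CustomerID, MovieID, Price, ShowTime, TheaterID}, {City, Price} is not a superkey ({City, Price}⁺ restricted to this set is {City, Price, TheaterID}), so split on City, Price -> TheaterID into {City, Price, TheaterID} and {City, CustomerID, MovieID, Price, ShowTime}.
{City, Price, TheaterID}: every determinant is a superkey — BCNF.
{City, CustomerID, MovieID, Price, ShowTime}: every determinant is a superkey — BCNF.

{City, CustomerID, MovieID, Price, ShowTime}; {City, Price, TheaterID}; {Price, Seat}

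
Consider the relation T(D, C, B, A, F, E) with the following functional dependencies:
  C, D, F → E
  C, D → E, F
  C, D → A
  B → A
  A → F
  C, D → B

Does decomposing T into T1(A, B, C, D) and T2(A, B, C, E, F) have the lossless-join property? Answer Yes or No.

Common attributes: {A, B, C}; their closure is {A, B, C, F}.
T1 ⊄ {A, B, C, F} and T2 ⊄ {A, B, C, F}, so the split is lossy.

No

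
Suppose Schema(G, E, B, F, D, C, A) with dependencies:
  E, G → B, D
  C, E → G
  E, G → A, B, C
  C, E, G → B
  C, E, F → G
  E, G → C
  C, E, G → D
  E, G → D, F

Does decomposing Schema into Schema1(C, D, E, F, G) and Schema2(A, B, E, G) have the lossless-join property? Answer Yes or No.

Yes

The shared attributes are {E, G} and {E, G}⁺ = {A, B, C, D, E, F, G}.
Since Schema1 ⊆ {A, B, C, D, E, F, G}, the intersection is a superkey of Schema1; the decomposition is lossless.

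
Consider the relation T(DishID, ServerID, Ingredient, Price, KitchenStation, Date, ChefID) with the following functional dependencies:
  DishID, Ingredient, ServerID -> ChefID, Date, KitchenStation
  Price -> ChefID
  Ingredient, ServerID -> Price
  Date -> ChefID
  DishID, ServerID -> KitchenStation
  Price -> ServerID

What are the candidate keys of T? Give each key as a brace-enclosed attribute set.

No FD produces {DishID, Ingredient}, so they must be in every candidate key.
Closure of {DishID, Ingredient, Price} is {ChefID, Date, DishID, Ingredient, KitchenStation, Price, ServerID}, the whole schema; {DishID, Ingredient, Price} is a candidate key.
Closure of {DishID, Ingredient, ServerID} is {ChefID, Date, DishID, Ingredient, KitchenStation, Price, ServerID}, the whole schema; {DishID, Ingredient, ServerID} is a candidate key.
These are minimal and exhaustive — every other superkey contains one of them.

{DishID, Ingredient, Price}, {DishID, Ingredient, ServerID}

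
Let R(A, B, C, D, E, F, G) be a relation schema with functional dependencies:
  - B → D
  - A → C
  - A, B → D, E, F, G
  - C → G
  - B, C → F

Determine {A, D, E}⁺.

Start with {A, D, E}.
A → C applies; add {C} → now {A, C, D, E}.
C → G applies; add {G} → now {A, C, D, E, G}.
No further FD applies.

{A, C, D, E, G}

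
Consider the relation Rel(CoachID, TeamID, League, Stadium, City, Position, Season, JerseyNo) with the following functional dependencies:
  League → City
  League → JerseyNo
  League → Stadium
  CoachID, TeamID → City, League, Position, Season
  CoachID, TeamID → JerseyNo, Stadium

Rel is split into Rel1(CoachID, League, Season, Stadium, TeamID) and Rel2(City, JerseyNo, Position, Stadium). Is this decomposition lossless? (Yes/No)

Rel1 ∩ Rel2 = {Stadium}; its closure under F is {Stadium}.
Rel1 ⊄ {Stadium} and Rel2 ⊄ {Stadium}, so the split is lossy.

No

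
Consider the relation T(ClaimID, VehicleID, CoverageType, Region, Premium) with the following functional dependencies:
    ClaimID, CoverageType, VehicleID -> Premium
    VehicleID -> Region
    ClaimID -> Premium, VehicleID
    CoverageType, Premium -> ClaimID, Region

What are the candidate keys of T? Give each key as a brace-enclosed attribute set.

{CoverageType} never appears on the right of any FD, so every key must include it.
{ClaimID, CoverageType}⁺ = {ClaimID, CoverageType, Premium, Region, VehicleID} — all of the relation — so {ClaimID, CoverageType} is a candidate key.
{CoverageType, Premium}⁺ = {ClaimID, CoverageType, Premium, Region, VehicleID} — all of the relation — so {CoverageType, Premium} is a candidate key.
These are minimal and exhaustive — every other superkey contains one of them.

{ClaimID, CoverageType}, {CoverageType, Premium}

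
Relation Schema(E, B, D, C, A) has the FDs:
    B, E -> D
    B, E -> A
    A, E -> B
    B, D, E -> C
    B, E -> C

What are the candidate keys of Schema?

Attributes never on any right-hand side: {E} — every candidate key must contain it.
Closure of {A, E} is {A, B, C, D, E}, the whole schema; {A, E} is a candidate key.
Closure of {B, E} is {A, B, C, D, E}, the whole schema; {B, E} is a candidate key.
These are minimal and exhaustive — every other superkey contains one of them.

{A, E}, {B, E}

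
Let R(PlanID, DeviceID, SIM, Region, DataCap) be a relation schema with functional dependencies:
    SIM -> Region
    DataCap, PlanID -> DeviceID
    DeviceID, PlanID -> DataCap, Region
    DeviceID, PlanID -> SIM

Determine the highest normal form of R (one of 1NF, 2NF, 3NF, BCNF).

2NF

Candidate keys: {DataCap, PlanID}, {DeviceID, PlanID}. Prime attributes: {DataCap, DeviceID, PlanID}.
SIM -> Region: {SIM}⁺ = {Region, SIM}, which is not all of the attributes, so the left side is not a superkey — BCNF is violated.
SIM -> Region determines the non-prime attribute {Region} from a non-superkey — 3NF is violated.
No non-prime attribute depends on a proper subset of any candidate key, so 2NF holds.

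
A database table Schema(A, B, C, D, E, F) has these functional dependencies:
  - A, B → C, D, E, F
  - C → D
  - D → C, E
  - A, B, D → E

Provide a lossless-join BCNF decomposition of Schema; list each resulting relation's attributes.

{A, B, C, F}; {C, D, E}

Candidate key of the original relation: {A, B}.
In {A, B, C, D, E, F}, {C} is not a superkey ({C}⁺ restricted to this set is {C, D, E}), so split on C → D, E into {C, D, E} and {A, B, C, F}.
{C, D, E} has no BCNF violation.
{A, B, C, F} has no BCNF violation.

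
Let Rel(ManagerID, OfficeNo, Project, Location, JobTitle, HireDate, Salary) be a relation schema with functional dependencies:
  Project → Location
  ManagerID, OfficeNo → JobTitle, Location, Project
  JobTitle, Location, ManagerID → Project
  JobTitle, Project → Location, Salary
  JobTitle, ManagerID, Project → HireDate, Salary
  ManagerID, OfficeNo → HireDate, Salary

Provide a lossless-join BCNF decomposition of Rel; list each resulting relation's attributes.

Candidate key of the original relation: {ManagerID, OfficeNo}.
Within {HireDate, JobTitle, Location, ManagerID, OfficeNo, Project, Salary}: {Project}⁺ ∩ {HireDate, JobTitle, Location, ManagerID, OfficeNo, Project, Salary} = {Location, Project}, not the whole set, so Project → Location violates BCNF; decompose into {Location, Project} and {HireDate, JobTitle, ManagerID, OfficeNo, Project, Salary}.
{Location, Project} is in BCNF.
Within {HireDate, JobTitle, ManagerID, OfficeNo, Project, Salary}: {JobTitle, Project}⁺ ∩ {HireDate, JobTitle, ManagerID, OfficeNo, Project, Salary} = {JobTitle, Project, Salary}, not the whole set, so JobTitle, Project → Salary violates BCNF; decompose into {JobTitle, Project, Salary} and {HireDate, JobTitle, ManagerID, OfficeNo, Project}.
{JobTitle, Project, Salary} is in BCNF.
Within {HireDate, JobTitle, ManagerID, OfficeNo, Project}: {JobTitle, ManagerID, Project}⁺ ∩ {HireDate, JobTitle, ManagerID, OfficeNo, Project} = {HireDate, JobTitle, ManagerID, Project}, not the whole set, so JobTitle, ManagerID, Project → HireDate violates BCNF; decompose into {HireDate, JobTitle, ManagerID, Project} and {JobTitle, ManagerID, OfficeNo, Project}.
{HireDate, JobTitle, ManagerID, Project} is in BCNF.
{JobTitle, ManagerID, OfficeNo, Project} is in BCNF.

{HireDate, JobTitle, ManagerID, Project}; {JobTitle, ManagerID, OfficeNo, Project}; {JobTitle, Project, Salary}; {Location, Project}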